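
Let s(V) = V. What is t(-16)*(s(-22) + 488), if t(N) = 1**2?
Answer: 466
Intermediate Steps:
t(N) = 1
t(-16)*(s(-22) + 488) = 1*(-22 + 488) = 1*466 = 466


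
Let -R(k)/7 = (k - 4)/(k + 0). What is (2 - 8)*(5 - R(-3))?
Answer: -128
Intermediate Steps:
R(k) = -7*(-4 + k)/k (R(k) = -7*(k - 4)/(k + 0) = -7*(-4 + k)/k)
(2 - 8)*(5 - R(-3)) = (2 - 8)*(5 - (-7 + 28/(-3))) = -6*(5 - (-7 + 28*(-⅓))) = -6*(5 - (-7 - 28/3)) = -6*(5 - 1*(-49/3)) = -6*(5 + 49/3) = -6*64/3 = -128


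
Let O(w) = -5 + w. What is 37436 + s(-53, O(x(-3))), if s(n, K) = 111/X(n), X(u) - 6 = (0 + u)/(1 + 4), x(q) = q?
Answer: 860473/23 ≈ 37412.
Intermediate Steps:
X(u) = 6 + u/5 (X(u) = 6 + (0 + u)/(1 + 4) = 6 + u/5)
s(n, K) = 111/(6 + n/5)
37436 + s(-53, O(x(-3))) = 37436 + 555/(30 - 53) = 37436 + 555/(-23) = 37436 + 555*(-1/23) = 37436 - 555/23 = 860473/23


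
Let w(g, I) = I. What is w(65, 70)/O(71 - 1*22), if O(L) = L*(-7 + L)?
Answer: 5/147 ≈ 0.034014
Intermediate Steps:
w(65, 70)/O(71 - 1*22) = 70/(((71 - 1*22)*(-7 + (71 - 1*22)))) = 70/(((71 - 22)*(-7 + (71 - 22)))) = 70/((49*(-7 + 49))) = 70/((49*42)) = 70/2058 = 70*(1/2058) = 5/147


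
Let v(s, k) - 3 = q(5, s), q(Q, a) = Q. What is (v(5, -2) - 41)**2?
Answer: 1089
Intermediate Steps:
v(s, k) = 8 (v(s, k) = 3 + 5 = 8)
(v(5, -2) - 41)**2 = (8 - 41)**2 = (-33)**2 = 1089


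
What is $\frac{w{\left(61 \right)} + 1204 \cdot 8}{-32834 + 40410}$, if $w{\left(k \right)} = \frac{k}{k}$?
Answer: $\frac{9633}{7576} \approx 1.2715$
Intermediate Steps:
$w{\left(k \right)} = 1$
$\frac{w{\left(61 \right)} + 1204 \cdot 8}{-32834 + 40410} = \frac{1 + 1204 \cdot 8}{-32834 + 40410} = \frac{1 + 9632}{7576} = 9633 \cdot \frac{1}{7576} = \frac{9633}{7576}$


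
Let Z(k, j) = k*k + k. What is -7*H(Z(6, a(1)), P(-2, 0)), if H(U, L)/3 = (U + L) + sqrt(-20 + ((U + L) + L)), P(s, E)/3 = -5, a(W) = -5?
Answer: -567 - 42*I*sqrt(2) ≈ -567.0 - 59.397*I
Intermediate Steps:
P(s, E) = -15 (P(s, E) = 3*(-5) = -15)
Z(k, j) = k + k**2 (Z(k, j) = k**2 + k = k + k**2)
H(U, L) = 3*L + 3*U + 3*sqrt(-20 + U + 2*L) (H(U, L) = 3*((U + L) + sqrt(-20 + ((U + L) + L))) = 3*((L + U) + sqrt(-20 + ((L + U) + L))) = 3*((L + U) + sqrt(-20 + (U + 2*L))) = 3*((L + U) + sqrt(-20 + U + 2*L)) = 3*(L + U + sqrt(-20 + U + 2*L)) = 3*L + 3*U + 3*sqrt(-20 + U + 2*L))
-7*H(Z(6, a(1)), P(-2, 0)) = -7*(3*(-15) + 3*(6*(1 + 6)) + 3*sqrt(-20 + 6*(1 + 6) + 2*(-15))) = -7*(-45 + 3*(6*7) + 3*sqrt(-20 + 6*7 - 30)) = -7*(-45 + 3*42 + 3*sqrt(-20 + 42 - 30)) = -7*(-45 + 126 + 3*sqrt(-8)) = -7*(-45 + 126 + 3*(2*I*sqrt(2))) = -7*(-45 + 126 + 6*I*sqrt(2)) = -7*(81 + 6*I*sqrt(2)) = -567 - 42*I*sqrt(2)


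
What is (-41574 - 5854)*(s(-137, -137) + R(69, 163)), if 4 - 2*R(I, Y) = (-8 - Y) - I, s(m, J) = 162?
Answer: -13469552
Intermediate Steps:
R(I, Y) = 6 + I/2 + Y/2 (R(I, Y) = 2 - ((-8 - Y) - I)/2 = 2 - (-8 - I - Y)/2 = 2 + (4 + I/2 + Y/2) = 6 + I/2 + Y/2)
(-41574 - 5854)*(s(-137, -137) + R(69, 163)) = (-41574 - 5854)*(162 + (6 + (½)*69 + (½)*163)) = -47428*(162 + (6 + 69/2 + 163/2)) = -47428*(162 + 122) = -47428*284 = -13469552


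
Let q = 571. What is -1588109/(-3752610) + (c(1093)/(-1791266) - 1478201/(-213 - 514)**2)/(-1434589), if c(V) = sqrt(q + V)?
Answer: 1204144553952446939/2845311045060556410 + 4*sqrt(26)/1284865249837 ≈ 0.42320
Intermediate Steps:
c(V) = sqrt(571 + V)
-1588109/(-3752610) + (c(1093)/(-1791266) - 1478201/(-213 - 514)**2)/(-1434589) = -1588109/(-3752610) + (sqrt(571 + 1093)/(-1791266) - 1478201/(-213 - 514)**2)/(-1434589) = -1588109*(-1/3752610) + (sqrt(1664)*(-1/1791266) - 1478201/((-727)**2))*(-1/1434589) = 1588109/3752610 + ((8*sqrt(26))*(-1/1791266) - 1478201/528529)*(-1/1434589) = 1588109/3752610 + (-4*sqrt(26)/895633 - 1478201*1/528529)*(-1/1434589) = 1588109/3752610 + (-4*sqrt(26)/895633 - 1478201/528529)*(-1/1434589) = 1588109/3752610 + (-1478201/528529 - 4*sqrt(26)/895633)*(-1/1434589) = 1588109/3752610 + (1478201/758221889581 + 4*sqrt(26)/1284865249837) = 1204144553952446939/2845311045060556410 + 4*sqrt(26)/1284865249837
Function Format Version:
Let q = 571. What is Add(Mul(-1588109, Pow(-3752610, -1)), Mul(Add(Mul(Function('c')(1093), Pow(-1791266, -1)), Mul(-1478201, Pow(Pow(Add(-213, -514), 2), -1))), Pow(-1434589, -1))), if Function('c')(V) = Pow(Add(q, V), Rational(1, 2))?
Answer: Add(Rational(1204144553952446939, 2845311045060556410), Mul(Rational(4, 1284865249837), Pow(26, Rational(1, 2)))) ≈ 0.42320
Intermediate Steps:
Function('c')(V) = Pow(Add(571, V), Rational(1, 2))
Add(Mul(-1588109, Pow(-3752610, -1)), Mul(Add(Mul(Function('c')(1093), Pow(-1791266, -1)), Mul(-1478201, Pow(Pow(Add(-213, -514), 2), -1))), Pow(-1434589, -1))) = Add(Mul(-1588109, Pow(-3752610, -1)), Mul(Add(Mul(Pow(Add(571, 1093), Rational(1, 2)), Pow(-1791266, -1)), Mul(-1478201, Pow(Pow(Add(-213, -514), 2), -1))), Pow(-1434589, -1))) = Add(Mul(-1588109, Rational(-1, 3752610)), Mul(Add(Mul(Pow(1664, Rational(1, 2)), Rational(-1, 1791266)), Mul(-1478201, Pow(Pow(-727, 2), -1))), Rational(-1, 1434589))) = Add(Rational(1588109, 3752610), Mul(Add(Mul(Mul(8, Pow(26, Rational(1, 2))), Rational(-1, 1791266)), Mul(-1478201, Pow(528529, -1))), Rational(-1, 1434589))) = Add(Rational(1588109, 3752610), Mul(Add(Mul(Rational(-4, 895633), Pow(26, Rational(1, 2))), Mul(-1478201, Rational(1, 528529))), Rational(-1, 1434589))) = Add(Rational(1588109, 3752610), Mul(Add(Mul(Rational(-4, 895633), Pow(26, Rational(1, 2))), Rational(-1478201, 528529)), Rational(-1, 1434589))) = Add(Rational(1588109, 3752610), Mul(Add(Rational(-1478201, 528529), Mul(Rational(-4, 895633), Pow(26, Rational(1, 2)))), Rational(-1, 1434589))) = Add(Rational(1588109, 3752610), Add(Rational(1478201, 758221889581), Mul(Rational(4, 1284865249837), Pow(26, Rational(1, 2))))) = Add(Rational(1204144553952446939, 2845311045060556410), Mul(Rational(4, 1284865249837), Pow(26, Rational(1, 2))))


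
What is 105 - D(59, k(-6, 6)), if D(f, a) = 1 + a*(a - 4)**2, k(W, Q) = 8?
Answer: -24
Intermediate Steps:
D(f, a) = 1 + a*(-4 + a)**2
105 - D(59, k(-6, 6)) = 105 - (1 + 8*(-4 + 8)**2) = 105 - (1 + 8*4**2) = 105 - (1 + 8*16) = 105 - (1 + 128) = 105 - 1*129 = 105 - 129 = -24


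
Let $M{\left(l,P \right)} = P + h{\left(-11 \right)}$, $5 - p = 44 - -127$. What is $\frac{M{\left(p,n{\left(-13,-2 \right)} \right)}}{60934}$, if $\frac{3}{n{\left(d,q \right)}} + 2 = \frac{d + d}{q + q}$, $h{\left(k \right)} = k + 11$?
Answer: $\frac{1}{91401} \approx 1.0941 \cdot 10^{-5}$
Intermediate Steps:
$h{\left(k \right)} = 11 + k$
$p = -166$ ($p = 5 - \left(44 - -127\right) = 5 - \left(44 + 127\right) = 5 - 171 = -166$)
$n{\left(d,q \right)} = \frac{3}{-2 + \frac{d}{q}}$ ($n{\left(d,q \right)} = \frac{3}{-2 + \frac{d + d}{q + q}} = \frac{3}{-2 + \frac{2 d}{2 q}} = \frac{3}{-2 + 2 d \frac{1}{2 q}} = \frac{3}{-2 + \frac{d}{q}}$)
$M{\left(l,P \right)} = P$ ($M{\left(l,P \right)} = P + \left(11 - 11\right) = P + 0 = P$)
$\frac{M{\left(p,n{\left(-13,-2 \right)} \right)}}{60934} = \frac{3 \left(-2\right) \frac{1}{-13 - -4}}{60934} = 3 \left(-2\right) \frac{1}{-13 + 4} \cdot \frac{1}{60934} = 3 \left(-2\right) \frac{1}{-9} \cdot \frac{1}{60934} = 3 \left(-2\right) \left(- \frac{1}{9}\right) \frac{1}{60934} = \frac{2}{3} \cdot \frac{1}{60934} = \frac{1}{91401}$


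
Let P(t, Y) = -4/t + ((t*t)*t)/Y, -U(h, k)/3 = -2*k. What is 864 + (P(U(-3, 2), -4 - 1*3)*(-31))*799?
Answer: 128594023/21 ≈ 6.1235e+6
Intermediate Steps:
U(h, k) = 6*k (U(h, k) = -(-6)*k = 6*k)
P(t, Y) = -4/t + t³/Y (P(t, Y) = -4/t + (t²*t)/Y = -4/t + t³/Y)
864 + (P(U(-3, 2), -4 - 1*3)*(-31))*799 = 864 + ((-4/(6*2) + (6*2)³/(-4 - 1*3))*(-31))*799 = 864 + ((-4/12 + 12³/(-4 - 3))*(-31))*799 = 864 + ((-4*1/12 + 1728/(-7))*(-31))*799 = 864 + ((-⅓ - ⅐*1728)*(-31))*799 = 864 + ((-⅓ - 1728/7)*(-31))*799 = 864 - 5191/21*(-31)*799 = 864 + (160921/21)*799 = 864 + 128575879/21 = 128594023/21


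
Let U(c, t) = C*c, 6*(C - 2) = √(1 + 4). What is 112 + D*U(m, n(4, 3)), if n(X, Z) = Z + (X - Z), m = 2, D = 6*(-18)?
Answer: -320 - 36*√5 ≈ -400.50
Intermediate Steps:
D = -108
n(X, Z) = X
C = 2 + √5/6 (C = 2 + √(1 + 4)/6 = 2 + √5/6 ≈ 2.3727)
U(c, t) = c*(2 + √5/6) (U(c, t) = (2 + √5/6)*c = c*(2 + √5/6))
112 + D*U(m, n(4, 3)) = 112 - 18*2*(12 + √5) = 112 - 108*(4 + √5/3) = 112 + (-432 - 36*√5) = -320 - 36*√5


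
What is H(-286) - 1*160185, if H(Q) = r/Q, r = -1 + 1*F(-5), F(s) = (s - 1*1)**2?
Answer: -45812945/286 ≈ -1.6019e+5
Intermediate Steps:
F(s) = (-1 + s)**2 (F(s) = (s - 1)**2 = (-1 + s)**2)
r = 35 (r = -1 + 1*(-1 - 5)**2 = -1 + 1*(-6)**2 = -1 + 1*36 = -1 + 36 = 35)
H(Q) = 35/Q
H(-286) - 1*160185 = 35/(-286) - 1*160185 = 35*(-1/286) - 160185 = -35/286 - 160185 = -45812945/286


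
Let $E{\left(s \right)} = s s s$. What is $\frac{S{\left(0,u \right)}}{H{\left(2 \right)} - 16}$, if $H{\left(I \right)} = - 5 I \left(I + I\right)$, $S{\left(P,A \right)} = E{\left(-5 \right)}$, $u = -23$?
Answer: $\frac{125}{56} \approx 2.2321$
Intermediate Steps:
$E{\left(s \right)} = s^{3}$ ($E{\left(s \right)} = s^{2} s = s^{3}$)
$S{\left(P,A \right)} = -125$ ($S{\left(P,A \right)} = \left(-5\right)^{3} = -125$)
$H{\left(I \right)} = - 10 I^{2}$ ($H{\left(I \right)} = - 5 I 2 I = - 10 I^{2}$)
$\frac{S{\left(0,u \right)}}{H{\left(2 \right)} - 16} = - \frac{125}{- 10 \cdot 2^{2} - 16} = - \frac{125}{\left(-10\right) 4 - 16} = - \frac{125}{-40 - 16} = - \frac{125}{-56} = \left(-125\right) \left(- \frac{1}{56}\right) = \frac{125}{56}$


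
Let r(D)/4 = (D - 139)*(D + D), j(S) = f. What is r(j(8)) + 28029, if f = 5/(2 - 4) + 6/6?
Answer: 29715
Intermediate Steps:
f = -3/2 (f = 5/(-2) + 6*(1/6) = 5*(-1/2) + 1 = -5/2 + 1 = -3/2 ≈ -1.5000)
j(S) = -3/2
r(D) = 8*D*(-139 + D) (r(D) = 4*((D - 139)*(D + D)) = 4*((-139 + D)*(2*D)) = 4*(2*D*(-139 + D)) = 8*D*(-139 + D))
r(j(8)) + 28029 = 8*(-3/2)*(-139 - 3/2) + 28029 = 8*(-3/2)*(-281/2) + 28029 = 1686 + 28029 = 29715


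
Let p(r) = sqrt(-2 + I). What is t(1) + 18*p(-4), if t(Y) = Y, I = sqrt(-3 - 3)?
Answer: 1 + 18*sqrt(-2 + I*sqrt(6)) ≈ 14.722 + 28.919*I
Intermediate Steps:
I = I*sqrt(6) (I = sqrt(-6) = I*sqrt(6) ≈ 2.4495*I)
p(r) = sqrt(-2 + I*sqrt(6))
t(1) + 18*p(-4) = 1 + 18*sqrt(-2 + I*sqrt(6))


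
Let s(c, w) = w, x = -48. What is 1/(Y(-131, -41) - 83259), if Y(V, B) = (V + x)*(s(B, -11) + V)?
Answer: -1/57841 ≈ -1.7289e-5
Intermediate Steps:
Y(V, B) = (-48 + V)*(-11 + V) (Y(V, B) = (V - 48)*(-11 + V) = (-48 + V)*(-11 + V))
1/(Y(-131, -41) - 83259) = 1/((528 + (-131)**2 - 59*(-131)) - 83259) = 1/((528 + 17161 + 7729) - 83259) = 1/(25418 - 83259) = 1/(-57841) = -1/57841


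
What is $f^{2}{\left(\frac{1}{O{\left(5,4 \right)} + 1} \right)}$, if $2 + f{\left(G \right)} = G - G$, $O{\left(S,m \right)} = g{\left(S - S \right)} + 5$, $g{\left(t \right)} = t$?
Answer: $4$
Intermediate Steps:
$O{\left(S,m \right)} = 5$ ($O{\left(S,m \right)} = \left(S - S\right) + 5 = 0 + 5 = 5$)
$f{\left(G \right)} = -2$ ($f{\left(G \right)} = -2 + \left(G - G\right) = -2 + 0 = -2$)
$f^{2}{\left(\frac{1}{O{\left(5,4 \right)} + 1} \right)} = \left(-2\right)^{2} = 4$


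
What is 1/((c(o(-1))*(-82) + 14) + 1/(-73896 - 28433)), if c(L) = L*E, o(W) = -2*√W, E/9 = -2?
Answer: 48865679015/30417161215109763 + 3434561551048*I/10139053738369921 ≈ 1.6065e-6 + 0.00033875*I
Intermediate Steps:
E = -18 (E = 9*(-2) = -18)
c(L) = -18*L (c(L) = L*(-18) = -18*L)
1/((c(o(-1))*(-82) + 14) + 1/(-73896 - 28433)) = 1/((-(-36)*√(-1)*(-82) + 14) + 1/(-73896 - 28433)) = 1/((-(-36)*I*(-82) + 14) + 1/(-102329)) = 1/(((36*I)*(-82) + 14) - 1/102329) = 1/((-2952*I + 14) - 1/102329) = 1/((14 - 2952*I) - 1/102329) = 1/(1432605/102329 - 2952*I) = 10471224241*(1432605/102329 + 2952*I)/91251483645329289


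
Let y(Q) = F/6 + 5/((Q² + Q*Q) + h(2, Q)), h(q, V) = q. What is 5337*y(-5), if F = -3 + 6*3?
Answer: 720495/52 ≈ 13856.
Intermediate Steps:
F = 15 (F = -3 + 18 = 15)
y(Q) = 5/2 + 5/(2 + 2*Q²) (y(Q) = 15/6 + 5/((Q² + Q*Q) + 2) = 15*(⅙) + 5/((Q² + Q²) + 2) = 5/2 + 5/(2*Q² + 2) = 5/2 + 5/(2 + 2*Q²))
5337*y(-5) = 5337*(5*(2 + (-5)²)/(2*(1 + (-5)²))) = 5337*(5*(2 + 25)/(2*(1 + 25))) = 5337*((5/2)*27/26) = 5337*((5/2)*(1/26)*27) = 5337*(135/52) = 720495/52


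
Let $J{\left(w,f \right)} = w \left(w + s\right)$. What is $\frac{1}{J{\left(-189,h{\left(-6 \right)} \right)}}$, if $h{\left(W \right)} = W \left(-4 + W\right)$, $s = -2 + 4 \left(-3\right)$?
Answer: $\frac{1}{38367} \approx 2.6064 \cdot 10^{-5}$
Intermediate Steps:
$s = -14$ ($s = -2 - 12 = -14$)
$J{\left(w,f \right)} = w \left(-14 + w\right)$ ($J{\left(w,f \right)} = w \left(w - 14\right) = w \left(-14 + w\right)$)
$\frac{1}{J{\left(-189,h{\left(-6 \right)} \right)}} = \frac{1}{\left(-189\right) \left(-14 - 189\right)} = \frac{1}{\left(-189\right) \left(-203\right)} = \frac{1}{38367}$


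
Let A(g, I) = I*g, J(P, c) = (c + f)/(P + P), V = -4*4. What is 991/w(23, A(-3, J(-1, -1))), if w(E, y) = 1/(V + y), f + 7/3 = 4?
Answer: -14865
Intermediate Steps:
f = 5/3 (f = -7/3 + 4 = 5/3 ≈ 1.6667)
V = -16
J(P, c) = (5/3 + c)/(2*P) (J(P, c) = (c + 5/3)/(P + P) = (5/3 + c)/((2*P)) = (5/3 + c)*(1/(2*P)) = (5/3 + c)/(2*P))
w(E, y) = 1/(-16 + y)
991/w(23, A(-3, J(-1, -1))) = 991/(1/(-16 + ((⅙)*(5 + 3*(-1))/(-1))*(-3))) = 991/(1/(-16 + ((⅙)*(-1)*(5 - 3))*(-3))) = 991/(1/(-16 + ((⅙)*(-1)*2)*(-3))) = 991/(1/(-16 - ⅓*(-3))) = 991/(1/(-16 + 1)) = 991/(1/(-15)) = 991/(-1/15) = 991*(-15) = -14865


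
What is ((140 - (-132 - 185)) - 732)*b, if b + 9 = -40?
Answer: 13475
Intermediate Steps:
b = -49 (b = -9 - 40 = -49)
((140 - (-132 - 185)) - 732)*b = ((140 - (-132 - 185)) - 732)*(-49) = ((140 - 1*(-317)) - 732)*(-49) = ((140 + 317) - 732)*(-49) = (457 - 732)*(-49) = -275*(-49) = 13475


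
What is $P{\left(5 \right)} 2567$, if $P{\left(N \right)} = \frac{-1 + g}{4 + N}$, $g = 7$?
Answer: $\frac{5134}{3} \approx 1711.3$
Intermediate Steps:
$P{\left(N \right)} = \frac{6}{4 + N}$ ($P{\left(N \right)} = \frac{-1 + 7}{4 + N} = \frac{6}{4 + N}$)
$P{\left(5 \right)} 2567 = \frac{6}{4 + 5} \cdot 2567 = \frac{6}{9} \cdot 2567 = 6 \cdot \frac{1}{9} \cdot 2567 = \frac{2}{3} \cdot 2567 = \frac{5134}{3}$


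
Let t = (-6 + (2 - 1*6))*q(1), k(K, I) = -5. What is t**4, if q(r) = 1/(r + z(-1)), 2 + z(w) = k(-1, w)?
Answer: 625/81 ≈ 7.7160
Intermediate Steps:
z(w) = -7 (z(w) = -2 - 5 = -7)
q(r) = 1/(-7 + r) (q(r) = 1/(r - 7) = 1/(-7 + r))
t = 5/3 (t = (-6 + (2 - 1*6))/(-7 + 1) = (-6 + (2 - 6))/(-6) = (-6 - 4)*(-1/6) = -10*(-1/6) = 5/3 ≈ 1.6667)
t**4 = (5/3)**4 = 625/81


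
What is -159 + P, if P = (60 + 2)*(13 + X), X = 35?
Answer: 2817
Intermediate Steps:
P = 2976 (P = (60 + 2)*(13 + 35) = 62*48 = 2976)
-159 + P = -159 + 2976 = 2817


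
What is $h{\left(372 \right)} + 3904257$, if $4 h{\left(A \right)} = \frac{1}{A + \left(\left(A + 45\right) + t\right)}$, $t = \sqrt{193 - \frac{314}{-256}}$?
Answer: $\frac{103668209564929}{26552609} - \frac{2 \sqrt{49722}}{79657827} \approx 3.9043 \cdot 10^{6}$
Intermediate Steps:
$t = \frac{\sqrt{49722}}{16}$ ($t = \sqrt{193 - - \frac{157}{128}} = \sqrt{193 + \frac{157}{128}} = \sqrt{\frac{24861}{128}} = \frac{\sqrt{49722}}{16} \approx 13.937$)
$h{\left(A \right)} = \frac{1}{4 \left(45 + 2 A + \frac{\sqrt{49722}}{16}\right)}$ ($h{\left(A \right)} = \frac{1}{4 \left(A + \left(\left(A + 45\right) + \frac{\sqrt{49722}}{16}\right)\right)} = \frac{1}{4 \left(A + \left(\left(45 + A\right) + \frac{\sqrt{49722}}{16}\right)\right)} = \frac{1}{4 \left(A + \left(45 + A + \frac{\sqrt{49722}}{16}\right)\right)} = \frac{1}{4 \left(45 + 2 A + \frac{\sqrt{49722}}{16}\right)}$)
$h{\left(372 \right)} + 3904257 = \frac{4}{720 + \sqrt{49722} + 32 \cdot 372} + 3904257 = \frac{4}{720 + \sqrt{49722} + 11904} + 3904257 = \frac{4}{12624 + \sqrt{49722}} + 3904257 = 3904257 + \frac{4}{12624 + \sqrt{49722}}$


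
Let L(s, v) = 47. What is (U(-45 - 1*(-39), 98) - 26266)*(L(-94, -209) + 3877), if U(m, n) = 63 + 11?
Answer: -102777408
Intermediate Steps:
U(m, n) = 74
(U(-45 - 1*(-39), 98) - 26266)*(L(-94, -209) + 3877) = (74 - 26266)*(47 + 3877) = -26192*3924 = -102777408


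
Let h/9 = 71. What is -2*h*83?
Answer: -106074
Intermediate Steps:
h = 639 (h = 9*71 = 639)
-2*h*83 = -2*639*83 = -1278*83 = -106074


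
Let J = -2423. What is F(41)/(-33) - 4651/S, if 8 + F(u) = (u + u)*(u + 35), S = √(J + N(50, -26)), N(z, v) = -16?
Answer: -6224/33 + 4651*I*√271/813 ≈ -188.61 + 94.176*I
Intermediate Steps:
S = 3*I*√271 (S = √(-2423 - 16) = √(-2439) = 3*I*√271 ≈ 49.386*I)
F(u) = -8 + 2*u*(35 + u) (F(u) = -8 + (u + u)*(u + 35) = -8 + (2*u)*(35 + u) = -8 + 2*u*(35 + u))
F(41)/(-33) - 4651/S = (-8 + 2*41² + 70*41)/(-33) - 4651*(-I*√271/813) = (-8 + 2*1681 + 2870)*(-1/33) - (-4651)*I*√271/813 = (-8 + 3362 + 2870)*(-1/33) + 4651*I*√271/813 = 6224*(-1/33) + 4651*I*√271/813 = -6224/33 + 4651*I*√271/813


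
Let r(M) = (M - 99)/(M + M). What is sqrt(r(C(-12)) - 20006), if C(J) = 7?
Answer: 2*I*sqrt(245154)/7 ≈ 141.47*I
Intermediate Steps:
r(M) = (-99 + M)/(2*M) (r(M) = (-99 + M)/((2*M)) = (-99 + M)*(1/(2*M)) = (-99 + M)/(2*M))
sqrt(r(C(-12)) - 20006) = sqrt((1/2)*(-99 + 7)/7 - 20006) = sqrt((1/2)*(1/7)*(-92) - 20006) = sqrt(-46/7 - 20006) = sqrt(-140088/7) = 2*I*sqrt(245154)/7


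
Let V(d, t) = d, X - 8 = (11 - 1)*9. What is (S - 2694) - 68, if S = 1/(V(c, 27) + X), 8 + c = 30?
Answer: -331439/120 ≈ -2762.0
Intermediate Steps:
c = 22 (c = -8 + 30 = 22)
X = 98 (X = 8 + (11 - 1)*9 = 8 + 10*9 = 8 + 90 = 98)
S = 1/120 (S = 1/(22 + 98) = 1/120 ≈ 0.0083333)
(S - 2694) - 68 = (1/120 - 2694) - 68 = -323279/120 - 68 = -331439/120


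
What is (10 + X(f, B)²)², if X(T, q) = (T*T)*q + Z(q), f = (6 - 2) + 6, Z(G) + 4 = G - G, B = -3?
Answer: 8542565476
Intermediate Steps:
Z(G) = -4 (Z(G) = -4 + (G - G) = -4 + 0 = -4)
f = 10 (f = 4 + 6 = 10)
X(T, q) = -4 + q*T² (X(T, q) = (T*T)*q - 4 = T²*q - 4 = q*T² - 4 = -4 + q*T²)
(10 + X(f, B)²)² = (10 + (-4 - 3*10²)²)² = (10 + (-4 - 3*100)²)² = (10 + (-4 - 300)²)² = (10 + (-304)²)² = (10 + 92416)² = 92426² = 8542565476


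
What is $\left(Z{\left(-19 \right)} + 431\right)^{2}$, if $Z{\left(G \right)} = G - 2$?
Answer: $168100$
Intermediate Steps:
$Z{\left(G \right)} = -2 + G$
$\left(Z{\left(-19 \right)} + 431\right)^{2} = \left(\left(-2 - 19\right) + 431\right)^{2} = \left(-21 + 431\right)^{2} = 410^{2} = 168100$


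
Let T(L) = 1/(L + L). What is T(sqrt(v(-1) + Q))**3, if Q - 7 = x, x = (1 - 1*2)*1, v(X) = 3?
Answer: 1/216 ≈ 0.0046296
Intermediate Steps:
x = -1 (x = (1 - 2)*1 = -1*1 = -1)
Q = 6 (Q = 7 - 1 = 6)
T(L) = 1/(2*L)
T(sqrt(v(-1) + Q))**3 = (1/(2*(sqrt(3 + 6))))**3 = (1/(2*(sqrt(9))))**3 = ((1/2)/3)**3 = ((1/2)*(1/3))**3 = (1/6)**3 = 1/216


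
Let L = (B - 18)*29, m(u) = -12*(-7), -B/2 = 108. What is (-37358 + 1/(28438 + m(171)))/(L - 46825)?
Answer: 1065524875/1529092942 ≈ 0.69683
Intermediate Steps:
B = -216 (B = -2*108 = -216)
m(u) = 84
L = -6786 (L = (-216 - 18)*29 = -234*29 = -6786)
(-37358 + 1/(28438 + m(171)))/(L - 46825) = (-37358 + 1/(28438 + 84))/(-6786 - 46825) = (-37358 + 1/28522)/(-53611) = (-37358 + 1/28522)*(-1/53611) = -1065524875/28522*(-1/53611) = 1065524875/1529092942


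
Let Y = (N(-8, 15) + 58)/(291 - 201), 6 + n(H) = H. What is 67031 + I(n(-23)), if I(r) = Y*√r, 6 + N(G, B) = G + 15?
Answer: 67031 + 59*I*√29/90 ≈ 67031.0 + 3.5303*I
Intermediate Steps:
n(H) = -6 + H
N(G, B) = 9 + G (N(G, B) = -6 + (G + 15) = -6 + (15 + G) = 9 + G)
Y = 59/90 (Y = ((9 - 8) + 58)/(291 - 201) = (1 + 58)/90 = 59*(1/90) = 59/90 ≈ 0.65556)
I(r) = 59*√r/90
67031 + I(n(-23)) = 67031 + 59*√(-6 - 23)/90 = 67031 + 59*√(-29)/90 = 67031 + 59*(I*√29)/90 = 67031 + 59*I*√29/90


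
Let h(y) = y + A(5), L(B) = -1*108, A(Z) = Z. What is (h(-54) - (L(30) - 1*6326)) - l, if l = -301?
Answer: 6686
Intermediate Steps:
L(B) = -108
h(y) = 5 + y (h(y) = y + 5 = 5 + y)
(h(-54) - (L(30) - 1*6326)) - l = ((5 - 54) - (-108 - 1*6326)) - 1*(-301) = (-49 - (-108 - 6326)) + 301 = (-49 - 1*(-6434)) + 301 = (-49 + 6434) + 301 = 6385 + 301 = 6686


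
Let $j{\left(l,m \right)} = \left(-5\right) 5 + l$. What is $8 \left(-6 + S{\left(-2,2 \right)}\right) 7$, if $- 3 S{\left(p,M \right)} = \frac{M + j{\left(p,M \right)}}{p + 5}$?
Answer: $- \frac{1624}{9} \approx -180.44$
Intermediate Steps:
$j{\left(l,m \right)} = -25 + l$
$S{\left(p,M \right)} = - \frac{-25 + M + p}{3 \left(5 + p\right)}$ ($S{\left(p,M \right)} = - \frac{\left(M + \left(-25 + p\right)\right) \frac{1}{p + 5}}{3} = - \frac{\left(-25 + M + p\right) \frac{1}{5 + p}}{3} = - \frac{\frac{1}{5 + p} \left(-25 + M + p\right)}{3} = - \frac{-25 + M + p}{3 \left(5 + p\right)}$)
$8 \left(-6 + S{\left(-2,2 \right)}\right) 7 = 8 \left(-6 + \frac{25 - 2 - -2}{3 \left(5 - 2\right)}\right) 7 = 8 \left(-6 + \frac{25 - 2 + 2}{3 \cdot 3}\right) 7 = 8 \left(-6 + \frac{1}{3} \cdot \frac{1}{3} \cdot 25\right) 7 = 8 \left(-6 + \frac{25}{9}\right) 7 = 8 \left(- \frac{29}{9}\right) 7 = \left(- \frac{232}{9}\right) 7 = - \frac{1624}{9}$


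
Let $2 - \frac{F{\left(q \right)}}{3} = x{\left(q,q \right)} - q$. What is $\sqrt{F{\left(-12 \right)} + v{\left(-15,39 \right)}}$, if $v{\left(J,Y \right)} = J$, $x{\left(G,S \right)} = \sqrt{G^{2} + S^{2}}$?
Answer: $3 \sqrt{-5 - 4 \sqrt{2}} \approx 9.7935 i$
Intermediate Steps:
$F{\left(q \right)} = 6 + 3 q - 3 \sqrt{2} \sqrt{q^{2}}$ ($F{\left(q \right)} = 6 - 3 \left(\sqrt{q^{2} + q^{2}} - q\right) = 6 - 3 \left(\sqrt{2 q^{2}} - q\right) = 6 - 3 \left(\sqrt{2} \sqrt{q^{2}} - q\right) = 6 - 3 \left(- q + \sqrt{2} \sqrt{q^{2}}\right) = 6 + \left(3 q - 3 \sqrt{2} \sqrt{q^{2}}\right) = 6 + 3 q - 3 \sqrt{2} \sqrt{q^{2}}$)
$\sqrt{F{\left(-12 \right)} + v{\left(-15,39 \right)}} = \sqrt{\left(6 + 3 \left(-12\right) - 3 \sqrt{2} \sqrt{\left(-12\right)^{2}}\right) - 15} = \sqrt{\left(6 - 36 - 3 \sqrt{2} \sqrt{144}\right) - 15} = \sqrt{\left(6 - 36 - 3 \sqrt{2} \cdot 12\right) - 15} = \sqrt{\left(6 - 36 - 36 \sqrt{2}\right) - 15} = \sqrt{\left(-30 - 36 \sqrt{2}\right) - 15} = \sqrt{-45 - 36 \sqrt{2}}$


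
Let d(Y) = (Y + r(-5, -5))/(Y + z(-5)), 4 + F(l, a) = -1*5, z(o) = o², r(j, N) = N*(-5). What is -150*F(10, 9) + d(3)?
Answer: 1351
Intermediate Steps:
r(j, N) = -5*N
F(l, a) = -9 (F(l, a) = -4 - 1*5 = -4 - 5 = -9)
d(Y) = 1 (d(Y) = (Y - 5*(-5))/(Y + (-5)²) = (Y + 25)/(Y + 25) = (25 + Y)/(25 + Y) = 1)
-150*F(10, 9) + d(3) = -150*(-9) + 1 = 1350 + 1 = 1351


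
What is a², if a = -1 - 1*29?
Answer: 900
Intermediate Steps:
a = -30 (a = -1 - 29 = -30)
a² = (-30)² = 900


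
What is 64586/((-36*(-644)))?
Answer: 32293/11592 ≈ 2.7858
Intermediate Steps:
64586/((-36*(-644))) = 64586/23184 = 64586*(1/23184) = 32293/11592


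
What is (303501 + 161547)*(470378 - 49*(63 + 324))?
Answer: 209929642920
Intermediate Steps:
(303501 + 161547)*(470378 - 49*(63 + 324)) = 465048*(470378 - 49*387) = 465048*(470378 - 18963) = 465048*451415 = 209929642920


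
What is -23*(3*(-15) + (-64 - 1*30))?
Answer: 3197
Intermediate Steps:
-23*(3*(-15) + (-64 - 1*30)) = -23*(-45 + (-64 - 30)) = -23*(-45 - 94) = -23*(-139) = 3197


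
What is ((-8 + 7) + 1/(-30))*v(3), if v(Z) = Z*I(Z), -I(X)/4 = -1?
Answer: -62/5 ≈ -12.400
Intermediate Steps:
I(X) = 4 (I(X) = -4*(-1) = 4)
v(Z) = 4*Z (v(Z) = Z*4 = 4*Z)
((-8 + 7) + 1/(-30))*v(3) = ((-8 + 7) + 1/(-30))*(4*3) = (-1 - 1/30)*12 = -31/30*12 = -62/5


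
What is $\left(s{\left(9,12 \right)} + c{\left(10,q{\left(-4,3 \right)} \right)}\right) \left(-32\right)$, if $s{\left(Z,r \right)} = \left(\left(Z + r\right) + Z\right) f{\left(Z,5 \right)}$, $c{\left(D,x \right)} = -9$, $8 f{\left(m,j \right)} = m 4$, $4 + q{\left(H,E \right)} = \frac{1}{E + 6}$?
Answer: $-4032$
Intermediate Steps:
$q{\left(H,E \right)} = -4 + \frac{1}{6 + E}$ ($q{\left(H,E \right)} = -4 + \frac{1}{E + 6} = -4 + \frac{1}{6 + E}$)
$f{\left(m,j \right)} = \frac{m}{2}$ ($f{\left(m,j \right)} = \frac{m 4}{8} = \frac{4 m}{8} = \frac{m}{2}$)
$s{\left(Z,r \right)} = \frac{Z \left(r + 2 Z\right)}{2}$ ($s{\left(Z,r \right)} = \left(\left(Z + r\right) + Z\right) \frac{Z}{2} = \left(r + 2 Z\right) \frac{Z}{2} = \frac{Z \left(r + 2 Z\right)}{2}$)
$\left(s{\left(9,12 \right)} + c{\left(10,q{\left(-4,3 \right)} \right)}\right) \left(-32\right) = \left(\frac{1}{2} \cdot 9 \left(12 + 2 \cdot 9\right) - 9\right) \left(-32\right) = \left(\frac{1}{2} \cdot 9 \left(12 + 18\right) - 9\right) \left(-32\right) = \left(\frac{1}{2} \cdot 9 \cdot 30 - 9\right) \left(-32\right) = \left(135 - 9\right) \left(-32\right) = 126 \left(-32\right) = -4032$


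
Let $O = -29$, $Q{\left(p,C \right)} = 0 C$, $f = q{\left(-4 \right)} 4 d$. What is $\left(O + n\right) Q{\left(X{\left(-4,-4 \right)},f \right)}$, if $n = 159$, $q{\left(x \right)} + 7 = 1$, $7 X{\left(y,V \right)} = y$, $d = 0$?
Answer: $0$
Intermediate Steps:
$X{\left(y,V \right)} = \frac{y}{7}$
$q{\left(x \right)} = -6$ ($q{\left(x \right)} = -7 + 1 = -6$)
$f = 0$ ($f = \left(-6\right) 4 \cdot 0 = \left(-24\right) 0 = 0$)
$Q{\left(p,C \right)} = 0$
$\left(O + n\right) Q{\left(X{\left(-4,-4 \right)},f \right)} = \left(-29 + 159\right) 0 = 130 \cdot 0 = 0$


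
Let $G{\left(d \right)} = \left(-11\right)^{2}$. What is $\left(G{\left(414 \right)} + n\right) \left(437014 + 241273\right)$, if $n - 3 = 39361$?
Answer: $26782162195$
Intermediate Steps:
$n = 39364$ ($n = 3 + 39361 = 39364$)
$G{\left(d \right)} = 121$
$\left(G{\left(414 \right)} + n\right) \left(437014 + 241273\right) = \left(121 + 39364\right) \left(437014 + 241273\right) = 39485 \cdot 678287 = 26782162195$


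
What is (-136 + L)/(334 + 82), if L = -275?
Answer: -411/416 ≈ -0.98798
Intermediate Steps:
(-136 + L)/(334 + 82) = (-136 - 275)/(334 + 82) = -411/416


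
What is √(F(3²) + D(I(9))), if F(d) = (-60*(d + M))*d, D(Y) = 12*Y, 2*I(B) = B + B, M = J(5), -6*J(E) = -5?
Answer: 51*I*√2 ≈ 72.125*I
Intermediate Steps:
J(E) = ⅚ (J(E) = -⅙*(-5) = ⅚)
M = ⅚ ≈ 0.83333
I(B) = B (I(B) = (B + B)/2 = (2*B)/2 = B)
F(d) = d*(-50 - 60*d) (F(d) = (-60*(d + ⅚))*d = (-60*(⅚ + d))*d = (-50 - 60*d)*d = d*(-50 - 60*d))
√(F(3²) + D(I(9))) = √(-10*3²*(5 + 6*3²) + 12*9) = √(-10*9*(5 + 6*9) + 108) = √(-10*9*(5 + 54) + 108) = √(-10*9*59 + 108) = √(-5310 + 108) = √(-5202) = 51*I*√2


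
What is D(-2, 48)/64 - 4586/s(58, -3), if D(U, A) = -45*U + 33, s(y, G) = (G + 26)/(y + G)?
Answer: -16139891/1472 ≈ -10965.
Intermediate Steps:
s(y, G) = (26 + G)/(G + y)
D(U, A) = 33 - 45*U
D(-2, 48)/64 - 4586/s(58, -3) = (33 - 45*(-2))/64 - 4586*(-3 + 58)/(26 - 3) = (33 + 90)*(1/64) - 4586/(23/55) = 123*(1/64) - 4586/((1/55)*23) = 123/64 - 4586/23/55 = 123/64 - 4586*55/23 = 123/64 - 252230/23 = -16139891/1472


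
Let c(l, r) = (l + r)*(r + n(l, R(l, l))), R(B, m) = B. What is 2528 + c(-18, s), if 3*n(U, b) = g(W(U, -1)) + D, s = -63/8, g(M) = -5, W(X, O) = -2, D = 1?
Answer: 177041/64 ≈ 2766.3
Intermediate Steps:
s = -63/8 (s = -63*⅛ = -63/8 ≈ -7.8750)
n(U, b) = -4/3 (n(U, b) = (-5 + 1)/3 = (⅓)*(-4) = -4/3)
c(l, r) = (-4/3 + r)*(l + r) (c(l, r) = (l + r)*(r - 4/3) = (l + r)*(-4/3 + r) = (-4/3 + r)*(l + r))
2528 + c(-18, s) = 2528 + ((-63/8)² - 4/3*(-18) - 4/3*(-63/8) - 18*(-63/8)) = 2528 + (3969/64 + 24 + 21/2 + 567/4) = 2528 + 15249/64 = 177041/64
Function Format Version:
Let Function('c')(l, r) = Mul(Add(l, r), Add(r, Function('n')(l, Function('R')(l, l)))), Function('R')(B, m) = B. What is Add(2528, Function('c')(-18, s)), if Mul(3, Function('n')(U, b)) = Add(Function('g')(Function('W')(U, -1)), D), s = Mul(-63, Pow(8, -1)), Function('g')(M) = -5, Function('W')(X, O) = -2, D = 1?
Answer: Rational(177041, 64) ≈ 2766.3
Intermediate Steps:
s = Rational(-63, 8) (s = Mul(-63, Rational(1, 8)) = Rational(-63, 8) ≈ -7.8750)
Function('n')(U, b) = Rational(-4, 3) (Function('n')(U, b) = Mul(Rational(1, 3), Add(-5, 1)) = Mul(Rational(1, 3), -4) = Rational(-4, 3))
Function('c')(l, r) = Mul(Add(Rational(-4, 3), r), Add(l, r)) (Function('c')(l, r) = Mul(Add(l, r), Add(r, Rational(-4, 3))) = Mul(Add(l, r), Add(Rational(-4, 3), r)) = Mul(Add(Rational(-4, 3), r), Add(l, r)))
Add(2528, Function('c')(-18, s)) = Add(2528, Add(Pow(Rational(-63, 8), 2), Mul(Rational(-4, 3), -18), Mul(Rational(-4, 3), Rational(-63, 8)), Mul(-18, Rational(-63, 8)))) = Add(2528, Add(Rational(3969, 64), 24, Rational(21, 2), Rational(567, 4))) = Add(2528, Rational(15249, 64)) = Rational(177041, 64)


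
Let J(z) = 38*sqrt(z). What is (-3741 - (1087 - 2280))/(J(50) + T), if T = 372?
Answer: -118482/8273 + 60515*sqrt(2)/8273 ≈ -3.9769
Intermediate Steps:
(-3741 - (1087 - 2280))/(J(50) + T) = (-3741 - (1087 - 2280))/(38*sqrt(50) + 372) = (-3741 - 1*(-1193))/(38*(5*sqrt(2)) + 372) = (-3741 + 1193)/(190*sqrt(2) + 372) = -2548/(372 + 190*sqrt(2))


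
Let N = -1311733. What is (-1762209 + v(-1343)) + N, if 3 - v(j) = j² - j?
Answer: -4878931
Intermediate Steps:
v(j) = 3 + j - j² (v(j) = 3 - (j² - j) = 3 + (j - j²) = 3 + j - j²)
(-1762209 + v(-1343)) + N = (-1762209 + (3 - 1343 - 1*(-1343)²)) - 1311733 = (-1762209 + (3 - 1343 - 1*1803649)) - 1311733 = (-1762209 + (3 - 1343 - 1803649)) - 1311733 = (-1762209 - 1804989) - 1311733 = -3567198 - 1311733 = -4878931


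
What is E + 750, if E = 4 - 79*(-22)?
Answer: 2492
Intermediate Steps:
E = 1742 (E = 4 + 1738 = 1742)
E + 750 = 1742 + 750 = 2492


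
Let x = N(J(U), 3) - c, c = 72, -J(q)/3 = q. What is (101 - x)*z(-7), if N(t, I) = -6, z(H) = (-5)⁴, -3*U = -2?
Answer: 111875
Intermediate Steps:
U = ⅔ (U = -⅓*(-2) = ⅔ ≈ 0.66667)
z(H) = 625
J(q) = -3*q
x = -78 (x = -6 - 1*72 = -6 - 72 = -78)
(101 - x)*z(-7) = (101 - 1*(-78))*625 = (101 + 78)*625 = 179*625 = 111875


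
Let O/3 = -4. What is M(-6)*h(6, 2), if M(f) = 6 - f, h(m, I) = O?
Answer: -144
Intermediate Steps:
O = -12 (O = 3*(-4) = -12)
h(m, I) = -12
M(-6)*h(6, 2) = (6 - 1*(-6))*(-12) = (6 + 6)*(-12) = 12*(-12) = -144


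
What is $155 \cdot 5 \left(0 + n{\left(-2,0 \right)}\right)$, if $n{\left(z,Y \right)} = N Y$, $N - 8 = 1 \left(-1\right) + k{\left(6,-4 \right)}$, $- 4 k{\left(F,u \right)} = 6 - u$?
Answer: $0$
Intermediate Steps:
$k{\left(F,u \right)} = - \frac{3}{2} + \frac{u}{4}$ ($k{\left(F,u \right)} = - \frac{6 - u}{4} = - \frac{3}{2} + \frac{u}{4}$)
$N = \frac{9}{2}$ ($N = 8 + \left(1 \left(-1\right) + \left(- \frac{3}{2} + \frac{1}{4} \left(-4\right)\right)\right) = 8 - \frac{7}{2} = \frac{9}{2} \approx 4.5$)
$n{\left(z,Y \right)} = \frac{9 Y}{2}$
$155 \cdot 5 \left(0 + n{\left(-2,0 \right)}\right) = 155 \cdot 5 \left(0 + \frac{9}{2} \cdot 0\right) = 155 \cdot 5 \left(0 + 0\right) = 155 \cdot 5 \cdot 0 = 155 \cdot 0 = 0$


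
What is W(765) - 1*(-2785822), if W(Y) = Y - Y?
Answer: 2785822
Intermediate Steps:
W(Y) = 0
W(765) - 1*(-2785822) = 0 - 1*(-2785822) = 0 + 2785822 = 2785822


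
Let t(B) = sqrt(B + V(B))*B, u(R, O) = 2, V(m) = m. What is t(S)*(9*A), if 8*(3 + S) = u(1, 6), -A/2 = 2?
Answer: 99*I*sqrt(22)/2 ≈ 232.18*I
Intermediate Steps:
A = -4 (A = -2*2 = -4)
S = -11/4 (S = -3 + (1/8)*2 = -3 + 1/4 = -11/4 ≈ -2.7500)
t(B) = sqrt(2)*B**(3/2) (t(B) = sqrt(B + B)*B = sqrt(2*B)*B = (sqrt(2)*sqrt(B))*B = sqrt(2)*B**(3/2))
t(S)*(9*A) = (sqrt(2)*(-11/4)**(3/2))*(9*(-4)) = (sqrt(2)*(-11*I*sqrt(11)/8))*(-36) = -11*I*sqrt(22)/8*(-36) = 99*I*sqrt(22)/2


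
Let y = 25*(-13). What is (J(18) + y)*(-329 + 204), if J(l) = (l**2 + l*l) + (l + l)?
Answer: -44875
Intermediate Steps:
J(l) = 2*l + 2*l**2 (J(l) = (l**2 + l**2) + 2*l = 2*l**2 + 2*l = 2*l + 2*l**2)
y = -325
(J(18) + y)*(-329 + 204) = (2*18*(1 + 18) - 325)*(-329 + 204) = (2*18*19 - 325)*(-125) = (684 - 325)*(-125) = 359*(-125) = -44875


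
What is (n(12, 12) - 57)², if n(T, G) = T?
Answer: 2025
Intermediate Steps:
(n(12, 12) - 57)² = (12 - 57)² = (-45)² = 2025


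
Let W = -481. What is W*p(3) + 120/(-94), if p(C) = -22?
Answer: 497294/47 ≈ 10581.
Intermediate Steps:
W*p(3) + 120/(-94) = -481*(-22) + 120/(-94) = 10582 + 120*(-1/94) = 10582 - 60/47 = 497294/47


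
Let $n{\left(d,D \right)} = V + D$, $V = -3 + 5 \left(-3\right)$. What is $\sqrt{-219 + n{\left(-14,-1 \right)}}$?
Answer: $i \sqrt{238} \approx 15.427 i$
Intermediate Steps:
$V = -18$ ($V = -3 - 15 = -18$)
$n{\left(d,D \right)} = -18 + D$
$\sqrt{-219 + n{\left(-14,-1 \right)}} = \sqrt{-219 - 19} = \sqrt{-238} = i \sqrt{238}$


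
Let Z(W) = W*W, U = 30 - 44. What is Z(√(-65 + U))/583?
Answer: -79/583 ≈ -0.13551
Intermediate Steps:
U = -14
Z(W) = W²
Z(√(-65 + U))/583 = (√(-65 - 14))²/583 = (√(-79))²*(1/583) = (I*√79)²*(1/583) = -79*1/583 = -79/583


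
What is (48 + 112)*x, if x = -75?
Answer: -12000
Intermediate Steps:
(48 + 112)*x = (48 + 112)*(-75) = 160*(-75) = -12000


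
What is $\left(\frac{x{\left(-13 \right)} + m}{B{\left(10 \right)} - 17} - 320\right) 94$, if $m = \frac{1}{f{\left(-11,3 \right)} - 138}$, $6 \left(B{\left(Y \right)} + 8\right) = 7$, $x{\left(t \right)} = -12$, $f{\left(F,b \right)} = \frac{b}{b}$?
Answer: $- \frac{588369500}{19591} \approx -30033.0$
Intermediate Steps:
$f{\left(F,b \right)} = 1$
$B{\left(Y \right)} = - \frac{41}{6}$ ($B{\left(Y \right)} = -8 + \frac{1}{6} \cdot 7 = -8 + \frac{7}{6} = - \frac{41}{6}$)
$m = - \frac{1}{137}$ ($m = \frac{1}{1 - 138} = \frac{1}{-137} = - \frac{1}{137} \approx -0.0072993$)
$\left(\frac{x{\left(-13 \right)} + m}{B{\left(10 \right)} - 17} - 320\right) 94 = \left(\frac{-12 - \frac{1}{137}}{- \frac{41}{6} - 17} - 320\right) 94 = \left(- \frac{1645}{137 \left(- \frac{143}{6}\right)} - 320\right) 94 = \left(\left(- \frac{1645}{137}\right) \left(- \frac{6}{143}\right) - 320\right) 94 = \left(\frac{9870}{19591} - 320\right) 94 = \left(- \frac{6259250}{19591}\right) 94 = - \frac{588369500}{19591}$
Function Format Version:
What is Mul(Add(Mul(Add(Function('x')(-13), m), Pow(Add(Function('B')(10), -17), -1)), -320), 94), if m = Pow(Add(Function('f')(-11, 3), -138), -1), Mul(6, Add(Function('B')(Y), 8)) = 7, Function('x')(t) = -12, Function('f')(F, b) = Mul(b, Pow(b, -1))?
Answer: Rational(-588369500, 19591) ≈ -30033.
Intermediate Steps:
Function('f')(F, b) = 1
Function('B')(Y) = Rational(-41, 6) (Function('B')(Y) = Add(-8, Mul(Rational(1, 6), 7)) = Add(-8, Rational(7, 6)) = Rational(-41, 6))
m = Rational(-1, 137) (m = Pow(Add(1, -138), -1) = Pow(-137, -1) = Rational(-1, 137) ≈ -0.0072993)
Mul(Add(Mul(Add(Function('x')(-13), m), Pow(Add(Function('B')(10), -17), -1)), -320), 94) = Mul(Add(Mul(Add(-12, Rational(-1, 137)), Pow(Add(Rational(-41, 6), -17), -1)), -320), 94) = Mul(Add(Mul(Rational(-1645, 137), Pow(Rational(-143, 6), -1)), -320), 94) = Mul(Add(Mul(Rational(-1645, 137), Rational(-6, 143)), -320), 94) = Mul(Add(Rational(9870, 19591), -320), 94) = Mul(Rational(-6259250, 19591), 94) = Rational(-588369500, 19591)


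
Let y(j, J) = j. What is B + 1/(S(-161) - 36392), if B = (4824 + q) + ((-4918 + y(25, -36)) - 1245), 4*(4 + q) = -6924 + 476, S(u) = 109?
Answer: -106309191/36283 ≈ -2930.0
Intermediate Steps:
q = -1616 (q = -4 + (-6924 + 476)/4 = -4 + (¼)*(-6448) = -4 - 1612 = -1616)
B = -2930 (B = (4824 - 1616) + ((-4918 + 25) - 1245) = 3208 + (-4893 - 1245) = 3208 - 6138 = -2930)
B + 1/(S(-161) - 36392) = -2930 + 1/(109 - 36392) = -2930 + 1/(-36283) = -2930 - 1/36283 = -106309191/36283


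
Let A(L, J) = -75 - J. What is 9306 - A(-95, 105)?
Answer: 9486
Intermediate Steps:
9306 - A(-95, 105) = 9306 - (-75 - 1*105) = 9306 - (-75 - 105) = 9306 - 1*(-180) = 9306 + 180 = 9486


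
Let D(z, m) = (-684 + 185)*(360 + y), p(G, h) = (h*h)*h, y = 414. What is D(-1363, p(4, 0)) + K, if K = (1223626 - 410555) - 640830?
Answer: -213985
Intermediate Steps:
p(G, h) = h³ (p(G, h) = h²*h = h³)
D(z, m) = -386226 (D(z, m) = (-684 + 185)*(360 + 414) = -499*774 = -386226)
K = 172241 (K = 813071 - 640830 = 172241)
D(-1363, p(4, 0)) + K = -386226 + 172241 = -213985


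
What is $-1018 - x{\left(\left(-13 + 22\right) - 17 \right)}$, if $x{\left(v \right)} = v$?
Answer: $-1010$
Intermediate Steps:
$-1018 - x{\left(\left(-13 + 22\right) - 17 \right)} = -1018 - \left(\left(-13 + 22\right) - 17\right) = -1018 - \left(9 - 17\right) = -1018 - -8 = -1018 + 8 = -1010$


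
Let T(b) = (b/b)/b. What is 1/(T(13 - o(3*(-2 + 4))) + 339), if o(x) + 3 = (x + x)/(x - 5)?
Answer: 4/1357 ≈ 0.0029477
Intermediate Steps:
o(x) = -3 + 2*x/(-5 + x) (o(x) = -3 + (x + x)/(x - 5) = -3 + (2*x)/(-5 + x) = -3 + 2*x/(-5 + x))
T(b) = 1/b
1/(T(13 - o(3*(-2 + 4))) + 339) = 1/(1/(13 - (15 - 3*(-2 + 4))/(-5 + 3*(-2 + 4))) + 339) = 1/(1/(13 - (15 - 3*2)/(-5 + 3*2)) + 339) = 1/(1/(13 - (15 - 1*6)/(-5 + 6)) + 339) = 1/(1/(13 - (15 - 6)/1) + 339) = 1/(1/(13 - 9) + 339) = 1/(1/4 + 339) = 1/(1357/4) = 4/1357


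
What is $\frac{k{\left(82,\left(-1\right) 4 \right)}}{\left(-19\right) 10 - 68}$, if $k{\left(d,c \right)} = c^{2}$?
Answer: $- \frac{8}{129} \approx -0.062016$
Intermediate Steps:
$\frac{k{\left(82,\left(-1\right) 4 \right)}}{\left(-19\right) 10 - 68} = \frac{\left(\left(-1\right) 4\right)^{2}}{\left(-19\right) 10 - 68} = \frac{\left(-4\right)^{2}}{-190 - 68} = \frac{16}{-258} = 16 \left(- \frac{1}{258}\right) = - \frac{8}{129}$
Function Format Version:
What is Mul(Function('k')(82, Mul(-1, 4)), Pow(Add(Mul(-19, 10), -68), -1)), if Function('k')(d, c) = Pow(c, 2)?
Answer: Rational(-8, 129) ≈ -0.062016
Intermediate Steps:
Mul(Function('k')(82, Mul(-1, 4)), Pow(Add(Mul(-19, 10), -68), -1)) = Mul(Pow(Mul(-1, 4), 2), Pow(Add(Mul(-19, 10), -68), -1)) = Mul(Pow(-4, 2), Pow(Add(-190, -68), -1)) = Mul(16, Pow(-258, -1)) = Mul(16, Rational(-1, 258)) = Rational(-8, 129)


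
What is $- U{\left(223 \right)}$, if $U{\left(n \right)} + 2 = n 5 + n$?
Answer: $-1336$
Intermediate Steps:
$U{\left(n \right)} = -2 + 6 n$ ($U{\left(n \right)} = -2 + \left(n 5 + n\right) = -2 + \left(5 n + n\right) = -2 + 6 n$)
$- U{\left(223 \right)} = - (-2 + 6 \cdot 223) = - (-2 + 1338) = \left(-1\right) 1336 = -1336$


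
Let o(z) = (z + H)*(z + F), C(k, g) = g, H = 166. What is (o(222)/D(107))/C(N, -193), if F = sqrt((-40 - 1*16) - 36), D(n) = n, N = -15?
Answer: -86136/20651 - 776*I*sqrt(23)/20651 ≈ -4.171 - 0.18021*I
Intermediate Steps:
F = 2*I*sqrt(23) (F = sqrt((-40 - 16) - 36) = sqrt(-56 - 36) = sqrt(-92) = 2*I*sqrt(23) ≈ 9.5917*I)
o(z) = (166 + z)*(z + 2*I*sqrt(23)) (o(z) = (z + 166)*(z + 2*I*sqrt(23)) = (166 + z)*(z + 2*I*sqrt(23)))
(o(222)/D(107))/C(N, -193) = ((222**2 + 166*222 + 332*I*sqrt(23) + 2*I*222*sqrt(23))/107)/(-193) = ((49284 + 36852 + 332*I*sqrt(23) + 444*I*sqrt(23))*(1/107))*(-1/193) = ((86136 + 776*I*sqrt(23))*(1/107))*(-1/193) = (86136/107 + 776*I*sqrt(23)/107)*(-1/193) = -86136/20651 - 776*I*sqrt(23)/20651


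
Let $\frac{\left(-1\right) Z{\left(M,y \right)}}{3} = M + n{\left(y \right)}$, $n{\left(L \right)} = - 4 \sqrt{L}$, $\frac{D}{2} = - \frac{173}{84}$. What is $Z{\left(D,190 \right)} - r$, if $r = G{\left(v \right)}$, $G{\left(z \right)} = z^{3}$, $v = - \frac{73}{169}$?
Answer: $\frac{840484195}{67575326} + 12 \sqrt{190} \approx 177.85$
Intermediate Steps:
$D = - \frac{173}{42}$ ($D = 2 \left(- \frac{173}{84}\right) = - \frac{173}{42} \approx -4.119$)
$v = - \frac{73}{169}$ ($v = \left(-73\right) \frac{1}{169} = - \frac{73}{169} \approx -0.43195$)
$Z{\left(M,y \right)} = - 3 M + 12 \sqrt{y}$ ($Z{\left(M,y \right)} = - 3 \left(M - 4 \sqrt{y}\right) = - 3 M + 12 \sqrt{y}$)
$r = - \frac{389017}{4826809}$ ($r = \left(- \frac{73}{169}\right)^{3} = - \frac{389017}{4826809} \approx -0.080595$)
$Z{\left(D,190 \right)} - r = \left(\left(-3\right) \left(- \frac{173}{42}\right) + 12 \sqrt{190}\right) - - \frac{389017}{4826809} = \left(\frac{173}{14} + 12 \sqrt{190}\right) + \frac{389017}{4826809} = \frac{840484195}{67575326} + 12 \sqrt{190}$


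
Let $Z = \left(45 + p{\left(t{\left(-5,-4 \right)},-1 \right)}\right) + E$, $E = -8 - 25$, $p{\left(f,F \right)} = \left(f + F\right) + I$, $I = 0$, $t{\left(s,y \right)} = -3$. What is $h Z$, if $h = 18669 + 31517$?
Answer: $401488$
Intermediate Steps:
$h = 50186$
$p{\left(f,F \right)} = F + f$ ($p{\left(f,F \right)} = \left(f + F\right) + 0 = \left(F + f\right) + 0 = F + f$)
$E = -33$
$Z = 8$ ($Z = \left(45 - 4\right) - 33 = 41 - 33 = 8$)
$h Z = 50186 \cdot 8 = 401488$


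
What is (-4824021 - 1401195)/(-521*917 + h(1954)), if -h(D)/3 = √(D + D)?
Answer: 2974140520512/228251715877 - 37351296*√977/228251715877 ≈ 13.025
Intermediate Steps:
h(D) = -3*√2*√D (h(D) = -3*√(D + D) = -3*√2*√D)
(-4824021 - 1401195)/(-521*917 + h(1954)) = (-4824021 - 1401195)/(-521*917 - 3*√2*√1954) = -6225216/(-477757 - 6*√977)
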